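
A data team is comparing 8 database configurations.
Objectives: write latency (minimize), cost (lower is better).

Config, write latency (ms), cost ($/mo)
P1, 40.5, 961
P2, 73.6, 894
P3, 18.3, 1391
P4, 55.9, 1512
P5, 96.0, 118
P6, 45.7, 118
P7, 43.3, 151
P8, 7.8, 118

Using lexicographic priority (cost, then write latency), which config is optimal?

P8

First minimize cost: best is 118, kept {P5, P6, P8}.
Then minimize write latency: best is 7.8, kept {P8}.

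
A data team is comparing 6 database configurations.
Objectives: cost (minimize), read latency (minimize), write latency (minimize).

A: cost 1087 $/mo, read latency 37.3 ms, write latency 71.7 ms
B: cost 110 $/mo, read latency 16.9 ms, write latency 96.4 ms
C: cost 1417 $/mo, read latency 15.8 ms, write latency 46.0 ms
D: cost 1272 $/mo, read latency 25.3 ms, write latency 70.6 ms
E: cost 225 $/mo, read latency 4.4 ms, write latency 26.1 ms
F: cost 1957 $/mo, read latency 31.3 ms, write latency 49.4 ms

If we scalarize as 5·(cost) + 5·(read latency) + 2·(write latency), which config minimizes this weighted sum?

A: 5·1087 + 5·37.3 + 2·71.7 = 5764.9
B: 5·110 + 5·16.9 + 2·96.4 = 827.3
C: 5·1417 + 5·15.8 + 2·46.0 = 7256.0
D: 5·1272 + 5·25.3 + 2·70.6 = 6627.7
E: 5·225 + 5·4.4 + 2·26.1 = 1199.2
F: 5·1957 + 5·31.3 + 2·49.4 = 10040.3
Lowest: B at 827.3.

B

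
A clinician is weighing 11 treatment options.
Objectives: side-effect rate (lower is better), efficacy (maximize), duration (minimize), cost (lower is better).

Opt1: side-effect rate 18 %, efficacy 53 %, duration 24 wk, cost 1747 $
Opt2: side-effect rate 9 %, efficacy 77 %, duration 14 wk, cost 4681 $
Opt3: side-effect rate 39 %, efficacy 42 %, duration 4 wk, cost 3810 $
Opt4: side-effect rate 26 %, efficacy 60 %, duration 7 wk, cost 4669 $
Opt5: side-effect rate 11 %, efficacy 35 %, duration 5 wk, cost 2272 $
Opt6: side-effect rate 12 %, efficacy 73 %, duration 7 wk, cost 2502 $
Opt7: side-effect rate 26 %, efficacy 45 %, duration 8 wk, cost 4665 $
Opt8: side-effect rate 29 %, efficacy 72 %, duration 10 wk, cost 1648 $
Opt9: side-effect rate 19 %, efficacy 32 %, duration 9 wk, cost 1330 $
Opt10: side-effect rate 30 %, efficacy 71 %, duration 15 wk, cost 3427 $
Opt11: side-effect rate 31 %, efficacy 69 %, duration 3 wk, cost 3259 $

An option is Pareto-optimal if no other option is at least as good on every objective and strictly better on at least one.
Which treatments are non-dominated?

Opt1: not dominated.
Opt2: not dominated (best side-effect rate).
Opt3: dominated by Opt11 (side-effect rate 31≤39, efficacy 69≥42, duration 3≤4, cost 3259≤3810).
Opt4: dominated by Opt6 (side-effect rate 12≤26, efficacy 73≥60, duration 7≤7, cost 2502≤4669).
Opt5: not dominated.
Opt6: not dominated.
Opt7: dominated by Opt6 (side-effect rate 12≤26, efficacy 73≥45, duration 7≤8, cost 2502≤4665).
Opt8: not dominated.
Opt9: not dominated (best cost).
Opt10: dominated by Opt6 (side-effect rate 12≤30, efficacy 73≥71, duration 7≤15, cost 2502≤3427).
Opt11: not dominated (best duration).

Opt1, Opt2, Opt5, Opt6, Opt8, Opt9, Opt11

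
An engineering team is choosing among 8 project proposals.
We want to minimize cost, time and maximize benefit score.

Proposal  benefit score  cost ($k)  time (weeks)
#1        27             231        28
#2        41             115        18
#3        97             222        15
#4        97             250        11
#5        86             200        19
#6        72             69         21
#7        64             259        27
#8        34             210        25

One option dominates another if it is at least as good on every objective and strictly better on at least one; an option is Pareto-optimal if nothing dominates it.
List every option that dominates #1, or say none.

#2, #3, #5, #6, #8

#2: benefit score 41≥27, cost 115≤231, time 18≤28 — dominates #1.
#3: benefit score 97≥27, cost 222≤231, time 15≤28 — dominates #1.
#5: benefit score 86≥27, cost 200≤231, time 19≤28 — dominates #1.
#6: benefit score 72≥27, cost 69≤231, time 21≤28 — dominates #1.
#8: benefit score 34≥27, cost 210≤231, time 25≤28 — dominates #1.
Others (#4, #7) are each worse than #1 on at least one objective.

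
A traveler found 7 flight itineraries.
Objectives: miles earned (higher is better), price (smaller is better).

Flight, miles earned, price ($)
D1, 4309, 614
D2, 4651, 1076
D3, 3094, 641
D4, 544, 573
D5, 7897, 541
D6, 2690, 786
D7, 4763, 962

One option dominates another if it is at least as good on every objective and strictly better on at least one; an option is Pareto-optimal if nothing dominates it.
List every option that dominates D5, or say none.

none

D1: worse on miles earned (4309 vs 7897).
D2: worse on miles earned (4651 vs 7897).
D3: worse on miles earned (3094 vs 7897).
D4: worse on miles earned (544 vs 7897).
D6: worse on miles earned (2690 vs 7897).
D7: worse on miles earned (4763 vs 7897).
No option dominates D5.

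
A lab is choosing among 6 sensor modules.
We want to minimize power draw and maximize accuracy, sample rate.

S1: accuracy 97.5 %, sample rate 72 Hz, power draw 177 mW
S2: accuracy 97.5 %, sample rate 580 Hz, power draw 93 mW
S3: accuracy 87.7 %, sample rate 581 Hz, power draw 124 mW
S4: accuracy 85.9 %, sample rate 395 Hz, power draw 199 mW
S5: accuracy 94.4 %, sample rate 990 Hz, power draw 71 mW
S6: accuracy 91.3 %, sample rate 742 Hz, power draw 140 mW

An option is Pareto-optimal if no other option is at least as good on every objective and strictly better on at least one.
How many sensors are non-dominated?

S1: dominated by S2 (accuracy 97.5≥97.5, sample rate 580≥72, power draw 93≤177).
S2: not dominated.
S3: dominated by S5 (accuracy 94.4≥87.7, sample rate 990≥581, power draw 71≤124).
S4: dominated by S2 (accuracy 97.5≥85.9, sample rate 580≥395, power draw 93≤199).
S5: not dominated (best sample rate).
S6: dominated by S5 (accuracy 94.4≥91.3, sample rate 990≥742, power draw 71≤140).
Pareto-optimal: S2, S5 → 2.

2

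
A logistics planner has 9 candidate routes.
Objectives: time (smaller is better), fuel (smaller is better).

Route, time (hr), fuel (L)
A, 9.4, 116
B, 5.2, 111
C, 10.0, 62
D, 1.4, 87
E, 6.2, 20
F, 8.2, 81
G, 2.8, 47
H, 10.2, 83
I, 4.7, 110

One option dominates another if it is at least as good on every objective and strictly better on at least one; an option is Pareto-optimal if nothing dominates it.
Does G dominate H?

Yes

G vs H: time 2.8≤10.2, fuel 47≤83 — G is at least as good on every objective with at least one strict improvement.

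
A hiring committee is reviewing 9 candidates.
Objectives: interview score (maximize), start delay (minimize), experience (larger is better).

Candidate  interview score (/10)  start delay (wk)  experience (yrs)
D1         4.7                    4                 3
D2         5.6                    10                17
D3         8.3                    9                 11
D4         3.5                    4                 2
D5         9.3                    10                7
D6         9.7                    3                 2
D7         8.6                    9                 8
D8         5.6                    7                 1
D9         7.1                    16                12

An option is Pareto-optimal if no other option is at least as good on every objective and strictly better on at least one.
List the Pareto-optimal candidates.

D1: not dominated.
D2: not dominated (best experience).
D3: not dominated.
D4: dominated by D1 (interview score 4.7≥3.5, start delay 4≤4, experience 3≥2).
D5: not dominated.
D6: not dominated (best interview score).
D7: not dominated.
D8: dominated by D6 (interview score 9.7≥5.6, start delay 3≤7, experience 2≥1).
D9: not dominated.

D1, D2, D3, D5, D6, D7, D9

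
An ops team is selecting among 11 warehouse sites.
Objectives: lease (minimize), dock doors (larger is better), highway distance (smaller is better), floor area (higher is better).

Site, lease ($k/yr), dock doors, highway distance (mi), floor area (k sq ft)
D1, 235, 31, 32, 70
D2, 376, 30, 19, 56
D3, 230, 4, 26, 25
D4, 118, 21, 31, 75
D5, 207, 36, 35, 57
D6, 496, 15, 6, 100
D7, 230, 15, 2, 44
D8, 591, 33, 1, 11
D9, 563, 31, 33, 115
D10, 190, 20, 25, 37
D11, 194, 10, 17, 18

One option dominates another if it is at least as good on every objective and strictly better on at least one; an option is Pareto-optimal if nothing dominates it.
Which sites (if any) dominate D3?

D7, D10

D7: lease 230≤230, dock doors 15≥4, highway distance 2≤26, floor area 44≥25 — dominates D3.
D10: lease 190≤230, dock doors 20≥4, highway distance 25≤26, floor area 37≥25 — dominates D3.
Others (D1, D2, D4, D5, D6, D8, D9, D11) are each worse than D3 on at least one objective.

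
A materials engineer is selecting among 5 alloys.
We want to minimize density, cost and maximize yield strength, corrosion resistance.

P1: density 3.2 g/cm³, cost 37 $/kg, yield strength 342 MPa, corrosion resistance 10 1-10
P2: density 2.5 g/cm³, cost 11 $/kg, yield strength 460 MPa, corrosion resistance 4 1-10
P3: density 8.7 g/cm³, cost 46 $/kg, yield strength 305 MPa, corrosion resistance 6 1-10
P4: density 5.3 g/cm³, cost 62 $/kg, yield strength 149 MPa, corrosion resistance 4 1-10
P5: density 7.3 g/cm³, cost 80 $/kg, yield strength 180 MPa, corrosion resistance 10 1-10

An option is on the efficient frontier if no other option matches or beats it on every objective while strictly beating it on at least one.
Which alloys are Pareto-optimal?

P1: not dominated.
P2: not dominated (best density).
P3: dominated by P1 (density 3.2≤8.7, cost 37≤46, yield strength 342≥305, corrosion resistance 10≥6).
P4: dominated by P1 (density 3.2≤5.3, cost 37≤62, yield strength 342≥149, corrosion resistance 10≥4).
P5: dominated by P1 (density 3.2≤7.3, cost 37≤80, yield strength 342≥180, corrosion resistance 10≥10).

P1, P2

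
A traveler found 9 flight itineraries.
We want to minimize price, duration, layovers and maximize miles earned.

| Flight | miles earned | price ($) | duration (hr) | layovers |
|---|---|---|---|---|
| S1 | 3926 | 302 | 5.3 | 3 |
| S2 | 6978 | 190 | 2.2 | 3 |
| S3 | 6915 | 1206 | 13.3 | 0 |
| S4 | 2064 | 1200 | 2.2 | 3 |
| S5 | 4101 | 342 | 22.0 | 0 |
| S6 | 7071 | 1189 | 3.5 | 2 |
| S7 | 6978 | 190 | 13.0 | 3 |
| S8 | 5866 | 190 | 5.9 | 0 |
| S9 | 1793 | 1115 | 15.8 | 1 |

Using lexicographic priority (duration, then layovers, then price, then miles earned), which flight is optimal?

First minimize duration: best is 2.2, kept {S2, S4}.
Then minimize layovers: best is 3, kept {S2, S4}.
Then minimize price: best is 190, kept {S2}.

S2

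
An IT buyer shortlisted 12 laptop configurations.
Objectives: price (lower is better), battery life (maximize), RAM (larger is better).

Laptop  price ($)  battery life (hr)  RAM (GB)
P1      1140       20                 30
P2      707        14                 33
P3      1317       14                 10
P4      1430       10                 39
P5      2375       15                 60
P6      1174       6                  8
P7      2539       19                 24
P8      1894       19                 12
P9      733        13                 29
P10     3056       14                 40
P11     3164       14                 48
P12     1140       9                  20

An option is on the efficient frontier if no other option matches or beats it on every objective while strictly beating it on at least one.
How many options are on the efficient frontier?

4

P1: not dominated (best battery life).
P2: not dominated (best price).
P3: dominated by P1 (price 1140≤1317, battery life 20≥14, RAM 30≥10).
P4: not dominated.
P5: not dominated (best RAM).
P6: dominated by P1 (price 1140≤1174, battery life 20≥6, RAM 30≥8).
P7: dominated by P1 (price 1140≤2539, battery life 20≥19, RAM 30≥24).
P8: dominated by P1 (price 1140≤1894, battery life 20≥19, RAM 30≥12).
P9: dominated by P2 (price 707≤733, battery life 14≥13, RAM 33≥29).
P10: dominated by P5 (price 2375≤3056, battery life 15≥14, RAM 60≥40).
P11: dominated by P5 (price 2375≤3164, battery life 15≥14, RAM 60≥48).
P12: dominated by P1 (price 1140≤1140, battery life 20≥9, RAM 30≥20).
Pareto-optimal: P1, P2, P4, P5 → 4.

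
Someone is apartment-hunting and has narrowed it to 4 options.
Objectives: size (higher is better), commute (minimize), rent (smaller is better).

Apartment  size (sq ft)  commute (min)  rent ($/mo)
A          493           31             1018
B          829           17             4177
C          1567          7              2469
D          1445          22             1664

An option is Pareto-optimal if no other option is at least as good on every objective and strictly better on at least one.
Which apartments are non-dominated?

A, C, D

A: not dominated (best rent).
B: dominated by C (size 1567≥829, commute 7≤17, rent 2469≤4177).
C: not dominated (best size).
D: not dominated.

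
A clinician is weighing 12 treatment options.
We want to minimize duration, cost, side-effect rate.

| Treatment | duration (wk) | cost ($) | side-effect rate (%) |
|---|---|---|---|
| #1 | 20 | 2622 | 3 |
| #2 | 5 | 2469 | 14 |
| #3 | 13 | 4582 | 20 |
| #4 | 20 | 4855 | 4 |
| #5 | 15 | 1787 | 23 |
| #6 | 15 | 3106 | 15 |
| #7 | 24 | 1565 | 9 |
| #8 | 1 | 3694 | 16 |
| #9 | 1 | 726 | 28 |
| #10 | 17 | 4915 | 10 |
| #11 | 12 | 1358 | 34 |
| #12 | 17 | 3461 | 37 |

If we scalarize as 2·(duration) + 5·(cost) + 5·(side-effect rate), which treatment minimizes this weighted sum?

#1: 2·20 + 5·2622 + 5·3 = 13165
#2: 2·5 + 5·2469 + 5·14 = 12425
#3: 2·13 + 5·4582 + 5·20 = 23036
#4: 2·20 + 5·4855 + 5·4 = 24335
#5: 2·15 + 5·1787 + 5·23 = 9080
#6: 2·15 + 5·3106 + 5·15 = 15635
#7: 2·24 + 5·1565 + 5·9 = 7918
#8: 2·1 + 5·3694 + 5·16 = 18552
#9: 2·1 + 5·726 + 5·28 = 3772
#10: 2·17 + 5·4915 + 5·10 = 24659
#11: 2·12 + 5·1358 + 5·34 = 6984
#12: 2·17 + 5·3461 + 5·37 = 17524
Lowest: #9 at 3772.

#9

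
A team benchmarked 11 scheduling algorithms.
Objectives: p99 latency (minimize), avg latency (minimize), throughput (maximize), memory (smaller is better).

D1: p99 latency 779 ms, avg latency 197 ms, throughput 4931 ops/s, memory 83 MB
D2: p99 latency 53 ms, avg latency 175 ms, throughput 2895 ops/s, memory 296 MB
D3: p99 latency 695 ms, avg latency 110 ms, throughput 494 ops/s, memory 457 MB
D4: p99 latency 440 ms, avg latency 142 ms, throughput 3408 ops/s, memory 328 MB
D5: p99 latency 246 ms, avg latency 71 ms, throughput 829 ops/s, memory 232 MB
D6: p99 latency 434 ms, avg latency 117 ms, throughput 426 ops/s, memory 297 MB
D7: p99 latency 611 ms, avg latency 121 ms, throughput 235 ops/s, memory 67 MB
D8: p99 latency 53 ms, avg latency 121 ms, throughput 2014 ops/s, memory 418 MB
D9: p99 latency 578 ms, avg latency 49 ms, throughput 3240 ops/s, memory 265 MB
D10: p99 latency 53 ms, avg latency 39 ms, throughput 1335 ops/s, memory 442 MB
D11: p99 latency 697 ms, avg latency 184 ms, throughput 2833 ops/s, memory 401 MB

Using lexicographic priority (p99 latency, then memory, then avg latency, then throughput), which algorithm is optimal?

D2

First minimize p99 latency: best is 53, kept {D2, D8, D10}.
Then minimize memory: best is 296, kept {D2}.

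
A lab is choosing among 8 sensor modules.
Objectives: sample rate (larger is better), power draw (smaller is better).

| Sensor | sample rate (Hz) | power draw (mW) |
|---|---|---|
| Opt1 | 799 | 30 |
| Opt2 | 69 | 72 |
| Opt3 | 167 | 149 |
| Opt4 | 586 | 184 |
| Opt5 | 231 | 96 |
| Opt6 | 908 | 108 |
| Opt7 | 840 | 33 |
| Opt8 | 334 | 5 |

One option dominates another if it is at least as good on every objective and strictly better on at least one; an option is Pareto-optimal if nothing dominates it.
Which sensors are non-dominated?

Opt1: not dominated.
Opt2: dominated by Opt1 (sample rate 799≥69, power draw 30≤72).
Opt3: dominated by Opt1 (sample rate 799≥167, power draw 30≤149).
Opt4: dominated by Opt1 (sample rate 799≥586, power draw 30≤184).
Opt5: dominated by Opt1 (sample rate 799≥231, power draw 30≤96).
Opt6: not dominated (best sample rate).
Opt7: not dominated.
Opt8: not dominated (best power draw).

Opt1, Opt6, Opt7, Opt8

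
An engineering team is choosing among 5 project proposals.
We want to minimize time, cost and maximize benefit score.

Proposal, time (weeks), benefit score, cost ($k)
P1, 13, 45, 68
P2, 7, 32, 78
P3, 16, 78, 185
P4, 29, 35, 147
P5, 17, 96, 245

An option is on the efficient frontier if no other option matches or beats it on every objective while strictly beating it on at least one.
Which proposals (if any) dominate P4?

P1

P1: time 13≤29, benefit score 45≥35, cost 68≤147 — dominates P4.
Others (P2, P3, P5) are each worse than P4 on at least one objective.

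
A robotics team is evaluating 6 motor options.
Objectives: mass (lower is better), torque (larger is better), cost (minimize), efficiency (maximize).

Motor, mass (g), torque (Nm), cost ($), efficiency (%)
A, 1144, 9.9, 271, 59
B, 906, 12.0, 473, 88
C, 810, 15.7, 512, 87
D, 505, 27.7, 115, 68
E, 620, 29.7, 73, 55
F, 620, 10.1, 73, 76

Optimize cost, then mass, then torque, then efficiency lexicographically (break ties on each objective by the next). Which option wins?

E

First minimize cost: best is 73, kept {E, F}.
Then minimize mass: best is 620, kept {E, F}.
Then maximize torque: best is 29.7, kept {E}.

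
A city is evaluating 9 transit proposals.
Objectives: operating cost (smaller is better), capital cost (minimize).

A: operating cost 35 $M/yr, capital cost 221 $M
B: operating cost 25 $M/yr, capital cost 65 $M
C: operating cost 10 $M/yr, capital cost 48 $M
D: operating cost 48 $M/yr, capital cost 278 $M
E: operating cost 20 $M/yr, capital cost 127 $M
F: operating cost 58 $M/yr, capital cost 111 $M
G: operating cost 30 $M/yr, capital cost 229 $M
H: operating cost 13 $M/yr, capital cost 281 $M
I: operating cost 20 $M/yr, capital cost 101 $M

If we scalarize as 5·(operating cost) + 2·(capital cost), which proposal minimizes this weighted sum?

C

A: 5·35 + 2·221 = 617
B: 5·25 + 2·65 = 255
C: 5·10 + 2·48 = 146
D: 5·48 + 2·278 = 796
E: 5·20 + 2·127 = 354
F: 5·58 + 2·111 = 512
G: 5·30 + 2·229 = 608
H: 5·13 + 2·281 = 627
I: 5·20 + 2·101 = 302
Lowest: C at 146.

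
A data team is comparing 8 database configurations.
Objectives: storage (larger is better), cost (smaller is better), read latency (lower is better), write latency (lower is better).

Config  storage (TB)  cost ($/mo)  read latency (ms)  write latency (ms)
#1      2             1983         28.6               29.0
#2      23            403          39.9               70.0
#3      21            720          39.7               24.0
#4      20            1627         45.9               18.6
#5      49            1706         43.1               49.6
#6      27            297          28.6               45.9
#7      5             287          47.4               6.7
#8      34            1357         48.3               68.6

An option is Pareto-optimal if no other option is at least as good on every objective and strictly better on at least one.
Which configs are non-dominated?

#1, #3, #4, #5, #6, #7, #8

#1: not dominated.
#2: dominated by #6 (storage 27≥23, cost 297≤403, read latency 28.6≤39.9, write latency 45.9≤70.0).
#3: not dominated.
#4: not dominated.
#5: not dominated (best storage).
#6: not dominated.
#7: not dominated (best cost).
#8: not dominated.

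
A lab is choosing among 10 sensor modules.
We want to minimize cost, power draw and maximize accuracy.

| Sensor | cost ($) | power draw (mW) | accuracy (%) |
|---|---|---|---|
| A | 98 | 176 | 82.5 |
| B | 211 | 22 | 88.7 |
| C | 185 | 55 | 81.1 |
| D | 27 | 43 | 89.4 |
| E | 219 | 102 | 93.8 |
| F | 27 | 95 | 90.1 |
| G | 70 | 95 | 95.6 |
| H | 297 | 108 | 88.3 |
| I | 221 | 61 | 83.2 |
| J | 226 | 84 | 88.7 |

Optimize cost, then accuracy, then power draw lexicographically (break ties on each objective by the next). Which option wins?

First minimize cost: best is 27, kept {D, F}.
Then maximize accuracy: best is 90.1, kept {F}.

F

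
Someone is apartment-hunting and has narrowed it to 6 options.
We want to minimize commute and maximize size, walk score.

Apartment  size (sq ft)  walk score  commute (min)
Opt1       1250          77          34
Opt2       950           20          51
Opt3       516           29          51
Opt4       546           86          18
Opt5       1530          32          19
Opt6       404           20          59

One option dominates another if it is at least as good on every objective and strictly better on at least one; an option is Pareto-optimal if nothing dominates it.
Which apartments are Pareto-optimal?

Opt1: not dominated.
Opt2: dominated by Opt1 (size 1250≥950, walk score 77≥20, commute 34≤51).
Opt3: dominated by Opt1 (size 1250≥516, walk score 77≥29, commute 34≤51).
Opt4: not dominated (best walk score).
Opt5: not dominated (best size).
Opt6: dominated by Opt1 (size 1250≥404, walk score 77≥20, commute 34≤59).

Opt1, Opt4, Opt5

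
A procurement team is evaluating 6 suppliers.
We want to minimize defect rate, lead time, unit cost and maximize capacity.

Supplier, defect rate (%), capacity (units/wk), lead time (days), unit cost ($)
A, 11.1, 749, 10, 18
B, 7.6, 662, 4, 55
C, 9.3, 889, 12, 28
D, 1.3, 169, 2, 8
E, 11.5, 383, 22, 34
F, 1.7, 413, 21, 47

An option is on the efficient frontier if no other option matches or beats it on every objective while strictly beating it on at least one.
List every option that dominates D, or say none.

none

A: worse on defect rate (11.1 vs 1.3).
B: worse on defect rate (7.6 vs 1.3).
C: worse on defect rate (9.3 vs 1.3).
E: worse on defect rate (11.5 vs 1.3).
F: worse on defect rate (1.7 vs 1.3).
No option dominates D.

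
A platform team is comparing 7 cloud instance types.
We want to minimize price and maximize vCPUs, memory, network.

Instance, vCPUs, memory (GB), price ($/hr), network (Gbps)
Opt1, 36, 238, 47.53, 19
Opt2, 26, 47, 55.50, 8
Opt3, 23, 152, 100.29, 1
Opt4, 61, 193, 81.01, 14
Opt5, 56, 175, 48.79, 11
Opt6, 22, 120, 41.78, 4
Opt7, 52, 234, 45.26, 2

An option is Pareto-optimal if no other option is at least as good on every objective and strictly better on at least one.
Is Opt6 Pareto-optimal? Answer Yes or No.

Opt1: worse on price (47.53 vs 41.78).
Opt2: worse on memory (47 vs 120).
Opt3: worse on price (100.29 vs 41.78).
Opt4: worse on price (81.01 vs 41.78).
Opt5: worse on price (48.79 vs 41.78).
Opt7: worse on price (45.26 vs 41.78).
No option is at least as good as Opt6 on every objective and strictly better on one.

Yes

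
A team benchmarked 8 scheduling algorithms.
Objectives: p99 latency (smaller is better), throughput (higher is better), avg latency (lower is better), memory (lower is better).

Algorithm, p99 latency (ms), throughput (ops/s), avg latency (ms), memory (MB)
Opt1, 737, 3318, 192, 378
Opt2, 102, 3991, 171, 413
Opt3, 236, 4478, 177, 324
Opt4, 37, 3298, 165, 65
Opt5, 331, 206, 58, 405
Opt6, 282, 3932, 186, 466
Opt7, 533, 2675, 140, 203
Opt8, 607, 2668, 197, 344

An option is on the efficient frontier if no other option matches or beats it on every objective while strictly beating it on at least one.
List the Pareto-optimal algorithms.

Opt1: dominated by Opt3 (p99 latency 236≤737, throughput 4478≥3318, avg latency 177≤192, memory 324≤378).
Opt2: not dominated.
Opt3: not dominated (best throughput).
Opt4: not dominated (best p99 latency).
Opt5: not dominated (best avg latency).
Opt6: dominated by Opt2 (p99 latency 102≤282, throughput 3991≥3932, avg latency 171≤186, memory 413≤466).
Opt7: not dominated.
Opt8: dominated by Opt3 (p99 latency 236≤607, throughput 4478≥2668, avg latency 177≤197, memory 324≤344).

Opt2, Opt3, Opt4, Opt5, Opt7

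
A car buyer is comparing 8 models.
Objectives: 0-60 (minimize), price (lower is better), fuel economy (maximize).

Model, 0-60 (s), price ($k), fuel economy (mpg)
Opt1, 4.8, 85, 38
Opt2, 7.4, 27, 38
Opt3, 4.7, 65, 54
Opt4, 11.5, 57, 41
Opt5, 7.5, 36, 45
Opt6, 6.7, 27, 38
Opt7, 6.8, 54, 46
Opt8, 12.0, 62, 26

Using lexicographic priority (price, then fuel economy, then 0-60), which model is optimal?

First minimize price: best is 27, kept {Opt2, Opt6}.
Then maximize fuel economy: best is 38, kept {Opt2, Opt6}.
Then minimize 0-60: best is 6.7, kept {Opt6}.

Opt6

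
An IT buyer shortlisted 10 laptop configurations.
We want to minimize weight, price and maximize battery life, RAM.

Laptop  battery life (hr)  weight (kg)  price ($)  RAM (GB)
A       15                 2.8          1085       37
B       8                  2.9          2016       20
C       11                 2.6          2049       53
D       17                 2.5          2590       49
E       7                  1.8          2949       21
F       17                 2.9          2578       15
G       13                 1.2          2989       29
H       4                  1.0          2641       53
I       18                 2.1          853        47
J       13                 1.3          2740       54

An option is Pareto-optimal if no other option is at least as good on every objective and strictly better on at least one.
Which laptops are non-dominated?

C, D, G, H, I, J

A: dominated by I (battery life 18≥15, weight 2.1≤2.8, price 853≤1085, RAM 47≥37).
B: dominated by A (battery life 15≥8, weight 2.8≤2.9, price 1085≤2016, RAM 37≥20).
C: not dominated.
D: not dominated.
E: dominated by J (battery life 13≥7, weight 1.3≤1.8, price 2740≤2949, RAM 54≥21).
F: dominated by I (battery life 18≥17, weight 2.1≤2.9, price 853≤2578, RAM 47≥15).
G: not dominated.
H: not dominated (best weight).
I: not dominated (best battery life).
J: not dominated (best RAM).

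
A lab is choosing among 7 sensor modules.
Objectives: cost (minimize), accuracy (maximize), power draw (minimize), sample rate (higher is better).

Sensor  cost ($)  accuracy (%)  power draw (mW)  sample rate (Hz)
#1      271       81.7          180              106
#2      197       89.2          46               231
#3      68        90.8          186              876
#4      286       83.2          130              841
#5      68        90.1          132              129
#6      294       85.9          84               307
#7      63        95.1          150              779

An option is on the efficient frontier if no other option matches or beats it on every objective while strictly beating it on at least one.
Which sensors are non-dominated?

#1: dominated by #2 (cost 197≤271, accuracy 89.2≥81.7, power draw 46≤180, sample rate 231≥106).
#2: not dominated (best power draw).
#3: not dominated (best sample rate).
#4: not dominated.
#5: not dominated.
#6: not dominated.
#7: not dominated (best cost).

#2, #3, #4, #5, #6, #7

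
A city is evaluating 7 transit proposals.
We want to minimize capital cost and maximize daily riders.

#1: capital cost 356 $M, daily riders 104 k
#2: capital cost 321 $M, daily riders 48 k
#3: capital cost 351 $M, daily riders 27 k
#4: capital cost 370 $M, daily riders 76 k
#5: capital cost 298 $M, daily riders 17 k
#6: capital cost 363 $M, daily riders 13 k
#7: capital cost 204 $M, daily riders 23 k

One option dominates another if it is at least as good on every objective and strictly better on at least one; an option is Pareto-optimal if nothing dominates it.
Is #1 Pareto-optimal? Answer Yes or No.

#2: worse on daily riders (48 vs 104).
#3: worse on daily riders (27 vs 104).
#4: worse on capital cost (370 vs 356).
#5: worse on daily riders (17 vs 104).
#6: worse on capital cost (363 vs 356).
#7: worse on daily riders (23 vs 104).
No option is at least as good as #1 on every objective and strictly better on one.

Yes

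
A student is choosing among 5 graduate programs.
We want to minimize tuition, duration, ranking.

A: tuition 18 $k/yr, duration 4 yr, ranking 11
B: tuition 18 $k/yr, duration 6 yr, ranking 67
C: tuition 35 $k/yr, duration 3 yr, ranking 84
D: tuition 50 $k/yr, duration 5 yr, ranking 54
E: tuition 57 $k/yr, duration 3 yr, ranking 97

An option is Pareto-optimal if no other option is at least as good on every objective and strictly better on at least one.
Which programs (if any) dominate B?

A: tuition 18≤18, duration 4≤6, ranking 11≤67 — dominates B.
Others (C, D, E) are each worse than B on at least one objective.

A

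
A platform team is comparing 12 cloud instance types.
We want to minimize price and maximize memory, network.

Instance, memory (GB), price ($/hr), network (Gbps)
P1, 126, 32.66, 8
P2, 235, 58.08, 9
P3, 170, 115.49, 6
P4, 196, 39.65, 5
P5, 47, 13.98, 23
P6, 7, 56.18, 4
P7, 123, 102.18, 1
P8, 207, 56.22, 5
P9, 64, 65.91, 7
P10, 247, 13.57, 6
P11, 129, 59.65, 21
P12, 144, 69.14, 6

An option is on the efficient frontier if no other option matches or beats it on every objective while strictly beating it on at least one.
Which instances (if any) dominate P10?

none

P1: worse on memory (126 vs 247).
P2: worse on memory (235 vs 247).
P3: worse on memory (170 vs 247).
P4: worse on memory (196 vs 247).
P5: worse on memory (47 vs 247).
P6: worse on memory (7 vs 247).
P7: worse on memory (123 vs 247).
P8: worse on memory (207 vs 247).
P9: worse on memory (64 vs 247).
P11: worse on memory (129 vs 247).
P12: worse on memory (144 vs 247).
No option dominates P10.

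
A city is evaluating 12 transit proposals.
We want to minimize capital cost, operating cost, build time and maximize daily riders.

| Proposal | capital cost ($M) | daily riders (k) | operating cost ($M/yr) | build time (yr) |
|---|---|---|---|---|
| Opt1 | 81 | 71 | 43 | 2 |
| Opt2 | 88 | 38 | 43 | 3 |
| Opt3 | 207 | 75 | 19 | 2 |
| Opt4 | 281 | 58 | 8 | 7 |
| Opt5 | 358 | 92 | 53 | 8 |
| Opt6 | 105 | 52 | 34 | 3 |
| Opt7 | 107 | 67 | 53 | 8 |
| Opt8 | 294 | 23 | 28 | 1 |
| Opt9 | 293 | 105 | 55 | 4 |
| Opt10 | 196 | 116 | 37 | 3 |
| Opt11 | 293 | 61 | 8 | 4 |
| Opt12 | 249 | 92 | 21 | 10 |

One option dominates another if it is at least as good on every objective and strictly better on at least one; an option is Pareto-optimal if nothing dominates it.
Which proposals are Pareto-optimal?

Opt1, Opt3, Opt4, Opt6, Opt8, Opt10, Opt11, Opt12

Opt1: not dominated (best capital cost).
Opt2: dominated by Opt1 (capital cost 81≤88, daily riders 71≥38, operating cost 43≤43, build time 2≤3).
Opt3: not dominated.
Opt4: not dominated.
Opt5: dominated by Opt10 (capital cost 196≤358, daily riders 116≥92, operating cost 37≤53, build time 3≤8).
Opt6: not dominated.
Opt7: dominated by Opt1 (capital cost 81≤107, daily riders 71≥67, operating cost 43≤53, build time 2≤8).
Opt8: not dominated (best build time).
Opt9: dominated by Opt10 (capital cost 196≤293, daily riders 116≥105, operating cost 37≤55, build time 3≤4).
Opt10: not dominated (best daily riders).
Opt11: not dominated.
Opt12: not dominated.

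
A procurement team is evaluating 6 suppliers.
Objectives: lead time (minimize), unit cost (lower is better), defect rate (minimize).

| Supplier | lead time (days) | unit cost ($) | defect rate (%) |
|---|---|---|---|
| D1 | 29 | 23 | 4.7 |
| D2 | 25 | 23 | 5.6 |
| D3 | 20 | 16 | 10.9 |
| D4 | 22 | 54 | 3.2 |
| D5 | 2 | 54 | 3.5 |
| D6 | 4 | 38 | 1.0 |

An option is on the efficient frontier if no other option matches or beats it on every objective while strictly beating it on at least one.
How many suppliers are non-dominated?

5

D1: not dominated.
D2: not dominated.
D3: not dominated (best unit cost).
D4: dominated by D6 (lead time 4≤22, unit cost 38≤54, defect rate 1.0≤3.2).
D5: not dominated (best lead time).
D6: not dominated (best defect rate).
Pareto-optimal: D1, D2, D3, D5, D6 → 5.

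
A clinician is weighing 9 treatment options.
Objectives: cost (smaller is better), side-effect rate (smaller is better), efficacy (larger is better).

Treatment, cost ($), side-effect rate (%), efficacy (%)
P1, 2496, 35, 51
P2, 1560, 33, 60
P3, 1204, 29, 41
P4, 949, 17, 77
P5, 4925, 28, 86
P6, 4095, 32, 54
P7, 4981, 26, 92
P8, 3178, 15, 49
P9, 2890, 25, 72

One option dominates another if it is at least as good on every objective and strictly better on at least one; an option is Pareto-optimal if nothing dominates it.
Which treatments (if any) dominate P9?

P4: cost 949≤2890, side-effect rate 17≤25, efficacy 77≥72 — dominates P9.
Others (P1, P2, P3, P5, P6, P7, P8) are each worse than P9 on at least one objective.

P4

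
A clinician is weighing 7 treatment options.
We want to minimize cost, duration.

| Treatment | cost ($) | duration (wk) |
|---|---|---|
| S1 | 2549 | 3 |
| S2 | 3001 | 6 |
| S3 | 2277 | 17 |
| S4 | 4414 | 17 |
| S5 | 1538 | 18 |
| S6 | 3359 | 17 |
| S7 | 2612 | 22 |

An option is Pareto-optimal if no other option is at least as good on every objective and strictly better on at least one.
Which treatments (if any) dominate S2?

S1

S1: cost 2549≤3001, duration 3≤6 — dominates S2.
Others (S3, S4, S5, S6, S7) are each worse than S2 on at least one objective.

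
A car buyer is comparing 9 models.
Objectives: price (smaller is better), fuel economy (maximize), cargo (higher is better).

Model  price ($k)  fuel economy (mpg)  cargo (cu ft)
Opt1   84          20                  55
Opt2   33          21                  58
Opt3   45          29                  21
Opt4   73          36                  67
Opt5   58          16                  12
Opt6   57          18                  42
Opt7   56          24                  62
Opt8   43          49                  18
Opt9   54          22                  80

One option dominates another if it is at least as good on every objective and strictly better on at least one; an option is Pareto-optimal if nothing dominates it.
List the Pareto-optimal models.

Opt2, Opt3, Opt4, Opt7, Opt8, Opt9

Opt1: dominated by Opt2 (price 33≤84, fuel economy 21≥20, cargo 58≥55).
Opt2: not dominated (best price).
Opt3: not dominated.
Opt4: not dominated.
Opt5: dominated by Opt2 (price 33≤58, fuel economy 21≥16, cargo 58≥12).
Opt6: dominated by Opt2 (price 33≤57, fuel economy 21≥18, cargo 58≥42).
Opt7: not dominated.
Opt8: not dominated (best fuel economy).
Opt9: not dominated (best cargo).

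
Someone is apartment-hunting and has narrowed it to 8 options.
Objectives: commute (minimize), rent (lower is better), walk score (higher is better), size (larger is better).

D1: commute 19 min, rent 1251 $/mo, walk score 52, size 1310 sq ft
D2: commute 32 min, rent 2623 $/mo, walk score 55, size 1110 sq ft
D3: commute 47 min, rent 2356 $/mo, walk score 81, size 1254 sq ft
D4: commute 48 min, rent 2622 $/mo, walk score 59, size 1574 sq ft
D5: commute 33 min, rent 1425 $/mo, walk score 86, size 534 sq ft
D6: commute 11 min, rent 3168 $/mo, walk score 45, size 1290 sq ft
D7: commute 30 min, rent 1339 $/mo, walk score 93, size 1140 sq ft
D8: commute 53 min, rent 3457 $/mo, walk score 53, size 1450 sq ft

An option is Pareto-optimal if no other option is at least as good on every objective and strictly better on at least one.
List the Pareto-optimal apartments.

D1, D3, D4, D6, D7

D1: not dominated (best rent).
D2: dominated by D7 (commute 30≤32, rent 1339≤2623, walk score 93≥55, size 1140≥1110).
D3: not dominated.
D4: not dominated (best size).
D5: dominated by D7 (commute 30≤33, rent 1339≤1425, walk score 93≥86, size 1140≥534).
D6: not dominated (best commute).
D7: not dominated (best walk score).
D8: dominated by D4 (commute 48≤53, rent 2622≤3457, walk score 59≥53, size 1574≥1450).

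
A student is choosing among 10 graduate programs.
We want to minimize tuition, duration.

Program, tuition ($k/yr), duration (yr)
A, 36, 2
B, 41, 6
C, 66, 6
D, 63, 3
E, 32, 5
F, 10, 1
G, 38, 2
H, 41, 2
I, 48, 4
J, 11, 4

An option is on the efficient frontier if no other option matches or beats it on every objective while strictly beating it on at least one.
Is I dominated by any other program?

Yes

A vs I: tuition 36≤48, duration 2≤4 — A is at least as good on every objective and strictly better on at least one, so A dominates I.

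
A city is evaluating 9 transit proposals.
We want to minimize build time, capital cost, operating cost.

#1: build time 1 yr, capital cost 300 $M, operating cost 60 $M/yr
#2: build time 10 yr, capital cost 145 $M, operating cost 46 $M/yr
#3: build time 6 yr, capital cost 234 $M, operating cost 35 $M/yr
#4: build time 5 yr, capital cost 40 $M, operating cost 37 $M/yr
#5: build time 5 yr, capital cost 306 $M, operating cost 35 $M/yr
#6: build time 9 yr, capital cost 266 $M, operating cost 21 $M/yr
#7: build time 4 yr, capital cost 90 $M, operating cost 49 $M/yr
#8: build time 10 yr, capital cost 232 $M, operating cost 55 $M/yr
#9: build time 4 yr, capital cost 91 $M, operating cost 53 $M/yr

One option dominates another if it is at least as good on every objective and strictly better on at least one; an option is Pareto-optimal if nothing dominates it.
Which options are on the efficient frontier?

#1: not dominated (best build time).
#2: dominated by #4 (build time 5≤10, capital cost 40≤145, operating cost 37≤46).
#3: not dominated.
#4: not dominated (best capital cost).
#5: not dominated.
#6: not dominated (best operating cost).
#7: not dominated.
#8: dominated by #2 (build time 10≤10, capital cost 145≤232, operating cost 46≤55).
#9: dominated by #7 (build time 4≤4, capital cost 90≤91, operating cost 49≤53).

#1, #3, #4, #5, #6, #7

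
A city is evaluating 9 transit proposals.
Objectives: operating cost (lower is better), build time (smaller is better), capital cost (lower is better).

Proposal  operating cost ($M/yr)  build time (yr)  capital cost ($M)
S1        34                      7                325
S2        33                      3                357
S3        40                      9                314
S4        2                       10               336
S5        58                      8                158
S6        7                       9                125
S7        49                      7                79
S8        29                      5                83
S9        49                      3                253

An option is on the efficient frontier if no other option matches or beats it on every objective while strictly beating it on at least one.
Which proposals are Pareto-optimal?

S2, S4, S6, S7, S8, S9

S1: dominated by S8 (operating cost 29≤34, build time 5≤7, capital cost 83≤325).
S2: not dominated.
S3: dominated by S6 (operating cost 7≤40, build time 9≤9, capital cost 125≤314).
S4: not dominated (best operating cost).
S5: dominated by S7 (operating cost 49≤58, build time 7≤8, capital cost 79≤158).
S6: not dominated.
S7: not dominated (best capital cost).
S8: not dominated.
S9: not dominated.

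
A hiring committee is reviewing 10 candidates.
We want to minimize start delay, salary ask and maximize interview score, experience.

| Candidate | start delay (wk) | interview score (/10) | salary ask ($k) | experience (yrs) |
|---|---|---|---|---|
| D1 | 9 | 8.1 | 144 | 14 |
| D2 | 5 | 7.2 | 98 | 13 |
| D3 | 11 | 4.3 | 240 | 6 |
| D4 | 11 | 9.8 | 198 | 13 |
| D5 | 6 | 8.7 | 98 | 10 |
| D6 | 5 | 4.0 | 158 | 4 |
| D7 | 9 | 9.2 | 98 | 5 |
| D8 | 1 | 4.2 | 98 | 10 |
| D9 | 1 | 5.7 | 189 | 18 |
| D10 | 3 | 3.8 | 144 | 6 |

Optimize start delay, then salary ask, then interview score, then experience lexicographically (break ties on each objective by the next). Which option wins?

D8

First minimize start delay: best is 1, kept {D8, D9}.
Then minimize salary ask: best is 98, kept {D8}.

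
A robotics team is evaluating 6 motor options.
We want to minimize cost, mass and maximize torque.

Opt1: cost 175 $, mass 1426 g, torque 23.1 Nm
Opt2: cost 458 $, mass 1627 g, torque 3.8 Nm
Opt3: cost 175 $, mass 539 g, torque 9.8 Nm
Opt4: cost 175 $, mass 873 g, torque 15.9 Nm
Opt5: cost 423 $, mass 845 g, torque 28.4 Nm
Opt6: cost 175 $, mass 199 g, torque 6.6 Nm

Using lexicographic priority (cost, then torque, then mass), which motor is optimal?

First minimize cost: best is 175, kept {Opt1, Opt3, Opt4, Opt6}.
Then maximize torque: best is 23.1, kept {Opt1}.

Opt1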